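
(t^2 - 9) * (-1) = 9 - t^2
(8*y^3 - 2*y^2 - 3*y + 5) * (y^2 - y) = 8*y^5 - 10*y^4 - y^3 + 8*y^2 - 5*y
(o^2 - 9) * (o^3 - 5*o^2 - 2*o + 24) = o^5 - 5*o^4 - 11*o^3 + 69*o^2 + 18*o - 216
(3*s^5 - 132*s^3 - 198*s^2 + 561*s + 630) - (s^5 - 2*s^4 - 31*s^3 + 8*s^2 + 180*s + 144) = 2*s^5 + 2*s^4 - 101*s^3 - 206*s^2 + 381*s + 486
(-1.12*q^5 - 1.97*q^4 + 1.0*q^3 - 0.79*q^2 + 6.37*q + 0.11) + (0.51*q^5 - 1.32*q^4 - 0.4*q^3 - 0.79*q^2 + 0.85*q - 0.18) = -0.61*q^5 - 3.29*q^4 + 0.6*q^3 - 1.58*q^2 + 7.22*q - 0.07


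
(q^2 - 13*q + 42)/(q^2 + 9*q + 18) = (q^2 - 13*q + 42)/(q^2 + 9*q + 18)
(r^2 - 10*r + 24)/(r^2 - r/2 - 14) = 2*(r - 6)/(2*r + 7)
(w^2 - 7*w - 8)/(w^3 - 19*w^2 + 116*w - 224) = (w + 1)/(w^2 - 11*w + 28)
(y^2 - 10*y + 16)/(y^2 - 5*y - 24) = (y - 2)/(y + 3)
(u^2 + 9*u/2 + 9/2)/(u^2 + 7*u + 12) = (u + 3/2)/(u + 4)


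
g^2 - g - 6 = (g - 3)*(g + 2)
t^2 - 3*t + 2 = (t - 2)*(t - 1)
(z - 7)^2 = z^2 - 14*z + 49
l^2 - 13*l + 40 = (l - 8)*(l - 5)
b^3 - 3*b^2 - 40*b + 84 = (b - 7)*(b - 2)*(b + 6)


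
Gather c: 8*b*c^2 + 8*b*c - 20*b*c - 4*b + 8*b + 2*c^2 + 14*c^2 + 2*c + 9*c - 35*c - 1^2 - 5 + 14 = 4*b + c^2*(8*b + 16) + c*(-12*b - 24) + 8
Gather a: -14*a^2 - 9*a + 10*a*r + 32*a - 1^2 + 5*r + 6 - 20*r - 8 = -14*a^2 + a*(10*r + 23) - 15*r - 3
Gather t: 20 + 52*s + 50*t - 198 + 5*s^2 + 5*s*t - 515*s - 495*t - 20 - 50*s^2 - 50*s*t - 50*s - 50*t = -45*s^2 - 513*s + t*(-45*s - 495) - 198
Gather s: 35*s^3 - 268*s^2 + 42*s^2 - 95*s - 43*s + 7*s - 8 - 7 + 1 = 35*s^3 - 226*s^2 - 131*s - 14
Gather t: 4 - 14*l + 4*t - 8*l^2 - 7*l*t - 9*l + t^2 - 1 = -8*l^2 - 23*l + t^2 + t*(4 - 7*l) + 3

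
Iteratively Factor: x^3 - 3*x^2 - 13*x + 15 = (x - 5)*(x^2 + 2*x - 3) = (x - 5)*(x + 3)*(x - 1)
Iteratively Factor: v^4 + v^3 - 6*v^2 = (v)*(v^3 + v^2 - 6*v) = v*(v - 2)*(v^2 + 3*v) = v^2*(v - 2)*(v + 3)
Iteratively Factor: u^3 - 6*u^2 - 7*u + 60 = (u - 4)*(u^2 - 2*u - 15) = (u - 4)*(u + 3)*(u - 5)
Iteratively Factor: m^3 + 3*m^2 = (m)*(m^2 + 3*m) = m*(m + 3)*(m)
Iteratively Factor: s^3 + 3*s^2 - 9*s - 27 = (s - 3)*(s^2 + 6*s + 9) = (s - 3)*(s + 3)*(s + 3)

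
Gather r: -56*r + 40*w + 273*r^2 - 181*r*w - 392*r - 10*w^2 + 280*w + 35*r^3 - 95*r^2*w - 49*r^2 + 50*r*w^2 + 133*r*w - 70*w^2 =35*r^3 + r^2*(224 - 95*w) + r*(50*w^2 - 48*w - 448) - 80*w^2 + 320*w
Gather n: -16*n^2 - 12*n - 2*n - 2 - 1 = -16*n^2 - 14*n - 3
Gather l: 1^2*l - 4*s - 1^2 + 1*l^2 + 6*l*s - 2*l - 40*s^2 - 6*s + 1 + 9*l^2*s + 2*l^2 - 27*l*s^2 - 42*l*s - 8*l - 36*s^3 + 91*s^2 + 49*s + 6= l^2*(9*s + 3) + l*(-27*s^2 - 36*s - 9) - 36*s^3 + 51*s^2 + 39*s + 6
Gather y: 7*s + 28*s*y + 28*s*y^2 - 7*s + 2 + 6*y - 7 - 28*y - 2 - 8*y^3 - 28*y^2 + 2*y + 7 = -8*y^3 + y^2*(28*s - 28) + y*(28*s - 20)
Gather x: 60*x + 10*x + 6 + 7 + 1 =70*x + 14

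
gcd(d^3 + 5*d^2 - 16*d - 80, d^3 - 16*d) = d^2 - 16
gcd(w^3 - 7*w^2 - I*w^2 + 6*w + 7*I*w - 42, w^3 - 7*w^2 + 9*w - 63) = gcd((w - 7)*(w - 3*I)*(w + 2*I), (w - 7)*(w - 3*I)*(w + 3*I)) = w^2 + w*(-7 - 3*I) + 21*I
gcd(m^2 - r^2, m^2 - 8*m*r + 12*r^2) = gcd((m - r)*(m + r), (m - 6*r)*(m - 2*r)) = 1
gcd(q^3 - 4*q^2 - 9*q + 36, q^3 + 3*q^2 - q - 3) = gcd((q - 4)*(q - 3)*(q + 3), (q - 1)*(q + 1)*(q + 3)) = q + 3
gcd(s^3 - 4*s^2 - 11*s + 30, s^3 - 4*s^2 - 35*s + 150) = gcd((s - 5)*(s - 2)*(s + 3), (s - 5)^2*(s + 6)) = s - 5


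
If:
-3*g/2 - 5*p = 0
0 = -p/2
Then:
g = 0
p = 0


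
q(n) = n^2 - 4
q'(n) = 2*n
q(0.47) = -3.78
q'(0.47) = 0.94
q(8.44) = 67.23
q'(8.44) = 16.88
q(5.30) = 24.09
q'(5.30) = 10.60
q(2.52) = 2.35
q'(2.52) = 5.04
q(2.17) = 0.71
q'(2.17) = 4.34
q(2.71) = 3.34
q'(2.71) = 5.42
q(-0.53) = -3.72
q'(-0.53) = -1.06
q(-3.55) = 8.60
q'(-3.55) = -7.10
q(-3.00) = 5.00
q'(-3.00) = -6.00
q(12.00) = 140.00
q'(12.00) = 24.00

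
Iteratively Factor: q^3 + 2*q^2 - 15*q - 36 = (q + 3)*(q^2 - q - 12) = (q + 3)^2*(q - 4)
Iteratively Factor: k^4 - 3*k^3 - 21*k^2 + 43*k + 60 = (k - 5)*(k^3 + 2*k^2 - 11*k - 12) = (k - 5)*(k + 1)*(k^2 + k - 12) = (k - 5)*(k - 3)*(k + 1)*(k + 4)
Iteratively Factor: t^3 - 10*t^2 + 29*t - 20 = (t - 4)*(t^2 - 6*t + 5) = (t - 5)*(t - 4)*(t - 1)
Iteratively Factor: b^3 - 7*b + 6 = (b - 2)*(b^2 + 2*b - 3) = (b - 2)*(b + 3)*(b - 1)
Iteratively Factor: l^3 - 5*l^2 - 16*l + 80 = (l - 4)*(l^2 - l - 20) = (l - 5)*(l - 4)*(l + 4)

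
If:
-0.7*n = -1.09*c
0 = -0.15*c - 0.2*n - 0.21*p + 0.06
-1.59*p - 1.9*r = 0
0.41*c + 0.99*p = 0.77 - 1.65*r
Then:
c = 0.69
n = 1.08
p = -1.24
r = 1.04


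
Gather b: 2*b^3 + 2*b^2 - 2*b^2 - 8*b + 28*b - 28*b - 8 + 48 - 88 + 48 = 2*b^3 - 8*b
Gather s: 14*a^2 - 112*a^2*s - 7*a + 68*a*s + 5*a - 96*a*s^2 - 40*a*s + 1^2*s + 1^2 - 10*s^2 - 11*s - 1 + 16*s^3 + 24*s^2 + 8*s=14*a^2 - 2*a + 16*s^3 + s^2*(14 - 96*a) + s*(-112*a^2 + 28*a - 2)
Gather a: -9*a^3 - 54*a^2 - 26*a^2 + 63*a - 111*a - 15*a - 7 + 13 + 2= -9*a^3 - 80*a^2 - 63*a + 8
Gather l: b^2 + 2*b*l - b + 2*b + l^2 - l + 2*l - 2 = b^2 + b + l^2 + l*(2*b + 1) - 2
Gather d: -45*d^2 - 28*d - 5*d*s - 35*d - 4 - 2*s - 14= -45*d^2 + d*(-5*s - 63) - 2*s - 18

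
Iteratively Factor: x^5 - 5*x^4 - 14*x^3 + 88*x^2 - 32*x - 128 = (x + 4)*(x^4 - 9*x^3 + 22*x^2 - 32) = (x + 1)*(x + 4)*(x^3 - 10*x^2 + 32*x - 32) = (x - 2)*(x + 1)*(x + 4)*(x^2 - 8*x + 16) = (x - 4)*(x - 2)*(x + 1)*(x + 4)*(x - 4)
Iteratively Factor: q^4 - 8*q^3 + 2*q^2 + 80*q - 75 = (q - 1)*(q^3 - 7*q^2 - 5*q + 75) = (q - 1)*(q + 3)*(q^2 - 10*q + 25) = (q - 5)*(q - 1)*(q + 3)*(q - 5)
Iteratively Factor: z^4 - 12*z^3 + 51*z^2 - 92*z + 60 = (z - 2)*(z^3 - 10*z^2 + 31*z - 30) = (z - 2)^2*(z^2 - 8*z + 15) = (z - 3)*(z - 2)^2*(z - 5)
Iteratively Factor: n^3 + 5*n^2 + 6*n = (n + 3)*(n^2 + 2*n) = n*(n + 3)*(n + 2)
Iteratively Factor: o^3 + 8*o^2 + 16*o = (o + 4)*(o^2 + 4*o) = o*(o + 4)*(o + 4)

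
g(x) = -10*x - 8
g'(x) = -10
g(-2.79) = 19.90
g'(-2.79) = -10.00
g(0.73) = -15.30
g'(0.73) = -10.00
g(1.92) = -27.20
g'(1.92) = -10.00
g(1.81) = -26.10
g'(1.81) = -10.00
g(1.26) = -20.60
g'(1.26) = -10.00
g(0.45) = -12.50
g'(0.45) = -10.00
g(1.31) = -21.10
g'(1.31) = -10.00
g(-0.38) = -4.20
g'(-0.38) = -10.00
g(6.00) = -68.00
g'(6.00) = -10.00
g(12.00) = -128.00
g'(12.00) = -10.00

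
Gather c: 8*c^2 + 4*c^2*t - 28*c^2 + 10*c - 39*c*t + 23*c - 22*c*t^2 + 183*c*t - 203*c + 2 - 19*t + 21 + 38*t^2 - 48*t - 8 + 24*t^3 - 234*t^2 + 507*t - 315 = c^2*(4*t - 20) + c*(-22*t^2 + 144*t - 170) + 24*t^3 - 196*t^2 + 440*t - 300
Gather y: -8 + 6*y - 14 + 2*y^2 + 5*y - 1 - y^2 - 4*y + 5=y^2 + 7*y - 18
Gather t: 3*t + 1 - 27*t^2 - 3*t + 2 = 3 - 27*t^2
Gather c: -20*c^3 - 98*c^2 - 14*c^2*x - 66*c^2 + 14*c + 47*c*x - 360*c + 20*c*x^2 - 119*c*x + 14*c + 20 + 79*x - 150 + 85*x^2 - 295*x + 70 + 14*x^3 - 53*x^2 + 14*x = -20*c^3 + c^2*(-14*x - 164) + c*(20*x^2 - 72*x - 332) + 14*x^3 + 32*x^2 - 202*x - 60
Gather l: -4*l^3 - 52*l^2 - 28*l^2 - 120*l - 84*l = -4*l^3 - 80*l^2 - 204*l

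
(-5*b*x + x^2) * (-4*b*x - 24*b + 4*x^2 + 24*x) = 20*b^2*x^2 + 120*b^2*x - 24*b*x^3 - 144*b*x^2 + 4*x^4 + 24*x^3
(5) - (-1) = 6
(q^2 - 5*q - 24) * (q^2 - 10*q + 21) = q^4 - 15*q^3 + 47*q^2 + 135*q - 504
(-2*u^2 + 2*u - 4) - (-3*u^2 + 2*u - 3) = u^2 - 1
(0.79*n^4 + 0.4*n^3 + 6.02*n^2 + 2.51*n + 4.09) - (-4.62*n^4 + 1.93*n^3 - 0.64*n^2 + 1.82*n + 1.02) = 5.41*n^4 - 1.53*n^3 + 6.66*n^2 + 0.69*n + 3.07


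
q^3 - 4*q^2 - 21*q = q*(q - 7)*(q + 3)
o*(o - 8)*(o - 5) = o^3 - 13*o^2 + 40*o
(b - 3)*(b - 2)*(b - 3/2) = b^3 - 13*b^2/2 + 27*b/2 - 9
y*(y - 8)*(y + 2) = y^3 - 6*y^2 - 16*y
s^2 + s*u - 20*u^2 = (s - 4*u)*(s + 5*u)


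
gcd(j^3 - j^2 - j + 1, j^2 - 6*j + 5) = j - 1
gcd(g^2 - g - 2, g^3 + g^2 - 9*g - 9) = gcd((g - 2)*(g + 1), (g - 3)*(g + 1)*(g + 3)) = g + 1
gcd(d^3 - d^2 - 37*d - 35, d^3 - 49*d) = d - 7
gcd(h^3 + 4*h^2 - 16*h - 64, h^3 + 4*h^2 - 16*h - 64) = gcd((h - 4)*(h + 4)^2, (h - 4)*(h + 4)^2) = h^3 + 4*h^2 - 16*h - 64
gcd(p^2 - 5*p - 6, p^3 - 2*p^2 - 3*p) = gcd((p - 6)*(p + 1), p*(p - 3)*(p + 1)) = p + 1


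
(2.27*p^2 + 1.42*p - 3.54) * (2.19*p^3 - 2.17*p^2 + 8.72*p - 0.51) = 4.9713*p^5 - 1.8161*p^4 + 8.9604*p^3 + 18.9065*p^2 - 31.593*p + 1.8054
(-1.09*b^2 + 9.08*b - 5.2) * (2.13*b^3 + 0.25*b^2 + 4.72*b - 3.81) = -2.3217*b^5 + 19.0679*b^4 - 13.9508*b^3 + 45.7105*b^2 - 59.1388*b + 19.812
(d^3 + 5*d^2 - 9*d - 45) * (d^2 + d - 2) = d^5 + 6*d^4 - 6*d^3 - 64*d^2 - 27*d + 90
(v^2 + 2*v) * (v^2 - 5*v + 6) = v^4 - 3*v^3 - 4*v^2 + 12*v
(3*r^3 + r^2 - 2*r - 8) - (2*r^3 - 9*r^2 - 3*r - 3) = r^3 + 10*r^2 + r - 5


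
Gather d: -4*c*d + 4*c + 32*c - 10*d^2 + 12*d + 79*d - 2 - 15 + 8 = 36*c - 10*d^2 + d*(91 - 4*c) - 9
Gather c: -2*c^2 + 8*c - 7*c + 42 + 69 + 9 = -2*c^2 + c + 120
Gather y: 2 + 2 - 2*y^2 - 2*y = -2*y^2 - 2*y + 4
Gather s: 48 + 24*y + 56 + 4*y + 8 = 28*y + 112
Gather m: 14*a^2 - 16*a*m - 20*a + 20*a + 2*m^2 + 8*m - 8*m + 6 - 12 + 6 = 14*a^2 - 16*a*m + 2*m^2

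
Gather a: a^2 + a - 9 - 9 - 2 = a^2 + a - 20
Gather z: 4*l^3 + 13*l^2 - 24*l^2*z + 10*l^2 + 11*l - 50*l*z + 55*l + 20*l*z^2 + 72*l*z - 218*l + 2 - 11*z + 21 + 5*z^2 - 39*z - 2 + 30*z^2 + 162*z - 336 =4*l^3 + 23*l^2 - 152*l + z^2*(20*l + 35) + z*(-24*l^2 + 22*l + 112) - 315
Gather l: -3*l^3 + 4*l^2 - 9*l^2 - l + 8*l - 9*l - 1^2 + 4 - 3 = -3*l^3 - 5*l^2 - 2*l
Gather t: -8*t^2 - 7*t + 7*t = -8*t^2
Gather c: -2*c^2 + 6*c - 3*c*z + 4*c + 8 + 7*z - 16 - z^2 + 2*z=-2*c^2 + c*(10 - 3*z) - z^2 + 9*z - 8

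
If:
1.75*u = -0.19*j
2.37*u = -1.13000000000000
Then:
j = 4.39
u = -0.48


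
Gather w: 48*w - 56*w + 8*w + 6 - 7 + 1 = 0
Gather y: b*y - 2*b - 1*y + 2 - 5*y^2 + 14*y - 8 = -2*b - 5*y^2 + y*(b + 13) - 6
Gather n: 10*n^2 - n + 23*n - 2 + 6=10*n^2 + 22*n + 4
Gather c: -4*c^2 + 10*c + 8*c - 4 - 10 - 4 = -4*c^2 + 18*c - 18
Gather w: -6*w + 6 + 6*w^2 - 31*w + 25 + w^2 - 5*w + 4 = 7*w^2 - 42*w + 35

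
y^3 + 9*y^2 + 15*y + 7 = (y + 1)^2*(y + 7)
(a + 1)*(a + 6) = a^2 + 7*a + 6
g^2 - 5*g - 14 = (g - 7)*(g + 2)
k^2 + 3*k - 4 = (k - 1)*(k + 4)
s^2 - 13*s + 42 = (s - 7)*(s - 6)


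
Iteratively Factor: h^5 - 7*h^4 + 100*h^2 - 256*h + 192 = (h - 2)*(h^4 - 5*h^3 - 10*h^2 + 80*h - 96) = (h - 3)*(h - 2)*(h^3 - 2*h^2 - 16*h + 32) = (h - 3)*(h - 2)*(h + 4)*(h^2 - 6*h + 8) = (h - 4)*(h - 3)*(h - 2)*(h + 4)*(h - 2)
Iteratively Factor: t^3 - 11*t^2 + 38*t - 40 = (t - 5)*(t^2 - 6*t + 8) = (t - 5)*(t - 2)*(t - 4)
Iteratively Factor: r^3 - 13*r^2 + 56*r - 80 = (r - 5)*(r^2 - 8*r + 16) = (r - 5)*(r - 4)*(r - 4)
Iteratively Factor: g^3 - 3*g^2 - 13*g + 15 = (g + 3)*(g^2 - 6*g + 5) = (g - 5)*(g + 3)*(g - 1)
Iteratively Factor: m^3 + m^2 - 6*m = (m - 2)*(m^2 + 3*m) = (m - 2)*(m + 3)*(m)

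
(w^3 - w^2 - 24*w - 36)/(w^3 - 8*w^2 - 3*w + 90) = (w + 2)/(w - 5)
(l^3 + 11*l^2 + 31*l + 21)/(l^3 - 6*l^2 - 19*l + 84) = (l^3 + 11*l^2 + 31*l + 21)/(l^3 - 6*l^2 - 19*l + 84)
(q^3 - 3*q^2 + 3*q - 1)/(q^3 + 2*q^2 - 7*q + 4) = (q - 1)/(q + 4)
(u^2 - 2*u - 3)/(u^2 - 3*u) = (u + 1)/u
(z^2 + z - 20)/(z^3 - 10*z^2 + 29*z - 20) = (z + 5)/(z^2 - 6*z + 5)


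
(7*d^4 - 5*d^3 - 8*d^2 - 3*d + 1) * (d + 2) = 7*d^5 + 9*d^4 - 18*d^3 - 19*d^2 - 5*d + 2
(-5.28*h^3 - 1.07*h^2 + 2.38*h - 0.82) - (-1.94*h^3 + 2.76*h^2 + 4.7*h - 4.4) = -3.34*h^3 - 3.83*h^2 - 2.32*h + 3.58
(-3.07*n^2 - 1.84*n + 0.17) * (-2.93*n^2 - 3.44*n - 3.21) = 8.9951*n^4 + 15.952*n^3 + 15.6862*n^2 + 5.3216*n - 0.5457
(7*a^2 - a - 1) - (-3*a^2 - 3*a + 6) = 10*a^2 + 2*a - 7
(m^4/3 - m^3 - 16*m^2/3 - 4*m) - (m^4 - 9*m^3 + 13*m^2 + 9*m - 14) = -2*m^4/3 + 8*m^3 - 55*m^2/3 - 13*m + 14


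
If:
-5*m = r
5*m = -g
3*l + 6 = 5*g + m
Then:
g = r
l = 8*r/5 - 2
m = -r/5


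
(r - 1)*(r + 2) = r^2 + r - 2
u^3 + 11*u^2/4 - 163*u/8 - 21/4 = (u - 7/2)*(u + 1/4)*(u + 6)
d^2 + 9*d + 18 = (d + 3)*(d + 6)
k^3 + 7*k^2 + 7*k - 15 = (k - 1)*(k + 3)*(k + 5)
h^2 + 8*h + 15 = (h + 3)*(h + 5)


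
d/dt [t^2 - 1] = 2*t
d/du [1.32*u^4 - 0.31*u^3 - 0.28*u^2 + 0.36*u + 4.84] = 5.28*u^3 - 0.93*u^2 - 0.56*u + 0.36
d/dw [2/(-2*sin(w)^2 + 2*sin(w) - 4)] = (2*sin(w) - 1)*cos(w)/(sin(w)^2 - sin(w) + 2)^2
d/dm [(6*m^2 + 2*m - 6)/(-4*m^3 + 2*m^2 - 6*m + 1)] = 2*(12*m^4 + 8*m^3 - 56*m^2 + 18*m - 17)/(16*m^6 - 16*m^5 + 52*m^4 - 32*m^3 + 40*m^2 - 12*m + 1)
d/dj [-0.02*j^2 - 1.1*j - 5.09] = -0.04*j - 1.1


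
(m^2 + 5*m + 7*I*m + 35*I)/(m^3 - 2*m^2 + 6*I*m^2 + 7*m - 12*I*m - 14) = (m + 5)/(m^2 - m*(2 + I) + 2*I)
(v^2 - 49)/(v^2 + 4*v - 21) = (v - 7)/(v - 3)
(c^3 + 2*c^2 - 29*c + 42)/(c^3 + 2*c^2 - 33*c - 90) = (c^3 + 2*c^2 - 29*c + 42)/(c^3 + 2*c^2 - 33*c - 90)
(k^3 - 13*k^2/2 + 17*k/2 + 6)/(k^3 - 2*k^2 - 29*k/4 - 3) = 2*(k - 3)/(2*k + 3)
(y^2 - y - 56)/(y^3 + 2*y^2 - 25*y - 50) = (y^2 - y - 56)/(y^3 + 2*y^2 - 25*y - 50)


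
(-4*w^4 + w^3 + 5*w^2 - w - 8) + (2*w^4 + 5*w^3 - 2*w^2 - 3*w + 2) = -2*w^4 + 6*w^3 + 3*w^2 - 4*w - 6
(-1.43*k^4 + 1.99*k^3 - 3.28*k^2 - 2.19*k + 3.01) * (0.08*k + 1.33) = -0.1144*k^5 - 1.7427*k^4 + 2.3843*k^3 - 4.5376*k^2 - 2.6719*k + 4.0033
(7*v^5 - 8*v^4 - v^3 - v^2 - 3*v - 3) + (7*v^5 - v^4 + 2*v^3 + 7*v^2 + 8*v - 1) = 14*v^5 - 9*v^4 + v^3 + 6*v^2 + 5*v - 4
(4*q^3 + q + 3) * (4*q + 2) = 16*q^4 + 8*q^3 + 4*q^2 + 14*q + 6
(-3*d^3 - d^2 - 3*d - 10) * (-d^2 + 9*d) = 3*d^5 - 26*d^4 - 6*d^3 - 17*d^2 - 90*d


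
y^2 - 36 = (y - 6)*(y + 6)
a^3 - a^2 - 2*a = a*(a - 2)*(a + 1)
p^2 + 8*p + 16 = (p + 4)^2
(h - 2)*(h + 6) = h^2 + 4*h - 12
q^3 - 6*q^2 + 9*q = q*(q - 3)^2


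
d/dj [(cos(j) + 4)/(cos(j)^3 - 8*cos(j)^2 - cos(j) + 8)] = (-125*cos(j)/2 + 2*cos(2*j) + cos(3*j)/2 - 10)/((cos(j) - 8)^2*sin(j)^3)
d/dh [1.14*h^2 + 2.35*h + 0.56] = 2.28*h + 2.35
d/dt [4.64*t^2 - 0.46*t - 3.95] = 9.28*t - 0.46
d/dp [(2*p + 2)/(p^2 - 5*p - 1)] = 2*(-p^2 - 2*p + 4)/(p^4 - 10*p^3 + 23*p^2 + 10*p + 1)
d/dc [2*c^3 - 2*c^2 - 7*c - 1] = 6*c^2 - 4*c - 7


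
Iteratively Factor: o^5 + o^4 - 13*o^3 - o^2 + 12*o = (o + 4)*(o^4 - 3*o^3 - o^2 + 3*o) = (o - 1)*(o + 4)*(o^3 - 2*o^2 - 3*o) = (o - 3)*(o - 1)*(o + 4)*(o^2 + o) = (o - 3)*(o - 1)*(o + 1)*(o + 4)*(o)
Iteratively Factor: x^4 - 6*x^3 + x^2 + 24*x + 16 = (x + 1)*(x^3 - 7*x^2 + 8*x + 16) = (x - 4)*(x + 1)*(x^2 - 3*x - 4) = (x - 4)*(x + 1)^2*(x - 4)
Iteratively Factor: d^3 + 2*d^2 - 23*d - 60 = (d - 5)*(d^2 + 7*d + 12) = (d - 5)*(d + 3)*(d + 4)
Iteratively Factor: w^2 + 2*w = (w + 2)*(w)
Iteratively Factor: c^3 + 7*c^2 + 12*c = (c + 4)*(c^2 + 3*c) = (c + 3)*(c + 4)*(c)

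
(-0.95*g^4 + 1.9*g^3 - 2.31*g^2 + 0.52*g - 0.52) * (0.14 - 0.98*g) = 0.931*g^5 - 1.995*g^4 + 2.5298*g^3 - 0.833*g^2 + 0.5824*g - 0.0728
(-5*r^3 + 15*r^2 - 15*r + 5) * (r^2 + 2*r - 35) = -5*r^5 + 5*r^4 + 190*r^3 - 550*r^2 + 535*r - 175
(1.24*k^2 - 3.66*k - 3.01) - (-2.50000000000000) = 1.24*k^2 - 3.66*k - 0.51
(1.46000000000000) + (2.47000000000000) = 3.93000000000000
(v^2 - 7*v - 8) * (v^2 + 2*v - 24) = v^4 - 5*v^3 - 46*v^2 + 152*v + 192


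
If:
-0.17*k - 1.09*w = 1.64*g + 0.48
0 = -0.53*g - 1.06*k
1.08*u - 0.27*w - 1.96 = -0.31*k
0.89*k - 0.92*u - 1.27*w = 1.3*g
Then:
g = 3.84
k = -1.92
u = 0.89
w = -5.92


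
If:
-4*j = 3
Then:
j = -3/4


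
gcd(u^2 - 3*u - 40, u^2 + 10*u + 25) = u + 5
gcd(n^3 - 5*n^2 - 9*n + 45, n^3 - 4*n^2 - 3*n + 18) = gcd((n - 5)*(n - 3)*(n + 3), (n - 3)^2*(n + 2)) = n - 3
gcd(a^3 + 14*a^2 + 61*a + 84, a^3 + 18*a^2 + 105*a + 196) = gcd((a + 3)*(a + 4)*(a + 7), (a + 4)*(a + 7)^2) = a^2 + 11*a + 28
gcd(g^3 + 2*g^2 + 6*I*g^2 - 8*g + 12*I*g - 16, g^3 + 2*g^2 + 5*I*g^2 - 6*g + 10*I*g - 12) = g^2 + g*(2 + 2*I) + 4*I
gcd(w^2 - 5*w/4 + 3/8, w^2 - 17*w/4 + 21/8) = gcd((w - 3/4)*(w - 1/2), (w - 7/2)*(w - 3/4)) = w - 3/4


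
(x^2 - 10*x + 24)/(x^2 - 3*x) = (x^2 - 10*x + 24)/(x*(x - 3))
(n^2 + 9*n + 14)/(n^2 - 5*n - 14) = (n + 7)/(n - 7)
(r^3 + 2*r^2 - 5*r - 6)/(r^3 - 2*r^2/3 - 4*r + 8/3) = 3*(r^2 + 4*r + 3)/(3*r^2 + 4*r - 4)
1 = 1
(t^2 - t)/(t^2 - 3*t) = (t - 1)/(t - 3)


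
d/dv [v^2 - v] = 2*v - 1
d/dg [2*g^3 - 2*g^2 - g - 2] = 6*g^2 - 4*g - 1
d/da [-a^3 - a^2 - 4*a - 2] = -3*a^2 - 2*a - 4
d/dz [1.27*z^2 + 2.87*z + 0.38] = 2.54*z + 2.87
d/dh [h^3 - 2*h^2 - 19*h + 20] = 3*h^2 - 4*h - 19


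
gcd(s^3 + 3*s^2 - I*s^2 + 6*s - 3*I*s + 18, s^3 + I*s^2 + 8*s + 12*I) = s^2 - I*s + 6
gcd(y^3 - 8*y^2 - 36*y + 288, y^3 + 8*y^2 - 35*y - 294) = y - 6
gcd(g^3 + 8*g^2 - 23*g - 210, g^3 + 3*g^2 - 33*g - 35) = g^2 + 2*g - 35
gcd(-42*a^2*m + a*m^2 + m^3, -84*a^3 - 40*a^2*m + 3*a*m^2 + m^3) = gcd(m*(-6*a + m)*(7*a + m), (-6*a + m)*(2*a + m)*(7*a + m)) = 42*a^2 - a*m - m^2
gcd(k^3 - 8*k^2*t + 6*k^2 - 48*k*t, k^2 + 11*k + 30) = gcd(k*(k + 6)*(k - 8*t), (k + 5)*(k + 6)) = k + 6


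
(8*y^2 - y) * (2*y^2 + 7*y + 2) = 16*y^4 + 54*y^3 + 9*y^2 - 2*y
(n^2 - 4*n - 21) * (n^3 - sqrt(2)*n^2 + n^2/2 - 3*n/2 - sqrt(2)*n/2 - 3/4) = n^5 - 7*n^4/2 - sqrt(2)*n^4 - 49*n^3/2 + 7*sqrt(2)*n^3/2 - 21*n^2/4 + 23*sqrt(2)*n^2 + 21*sqrt(2)*n/2 + 69*n/2 + 63/4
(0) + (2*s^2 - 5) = 2*s^2 - 5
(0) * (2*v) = 0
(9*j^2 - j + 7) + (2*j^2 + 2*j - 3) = 11*j^2 + j + 4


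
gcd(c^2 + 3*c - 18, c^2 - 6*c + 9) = c - 3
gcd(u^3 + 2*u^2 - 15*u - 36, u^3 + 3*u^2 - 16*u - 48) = u^2 - u - 12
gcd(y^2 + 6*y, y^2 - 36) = y + 6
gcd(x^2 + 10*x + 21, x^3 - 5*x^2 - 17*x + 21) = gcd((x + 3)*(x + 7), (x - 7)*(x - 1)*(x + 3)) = x + 3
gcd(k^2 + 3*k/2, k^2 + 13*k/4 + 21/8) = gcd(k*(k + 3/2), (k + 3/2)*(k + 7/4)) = k + 3/2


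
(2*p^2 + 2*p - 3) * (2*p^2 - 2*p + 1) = 4*p^4 - 8*p^2 + 8*p - 3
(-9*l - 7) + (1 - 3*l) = -12*l - 6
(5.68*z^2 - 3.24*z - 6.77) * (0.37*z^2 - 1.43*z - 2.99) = 2.1016*z^4 - 9.3212*z^3 - 14.8549*z^2 + 19.3687*z + 20.2423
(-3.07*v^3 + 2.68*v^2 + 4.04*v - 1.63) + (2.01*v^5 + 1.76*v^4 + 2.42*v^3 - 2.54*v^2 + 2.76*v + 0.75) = 2.01*v^5 + 1.76*v^4 - 0.65*v^3 + 0.14*v^2 + 6.8*v - 0.88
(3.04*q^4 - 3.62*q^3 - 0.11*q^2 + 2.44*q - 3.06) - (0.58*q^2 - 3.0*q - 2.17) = 3.04*q^4 - 3.62*q^3 - 0.69*q^2 + 5.44*q - 0.89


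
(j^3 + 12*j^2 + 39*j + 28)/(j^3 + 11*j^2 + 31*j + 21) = (j + 4)/(j + 3)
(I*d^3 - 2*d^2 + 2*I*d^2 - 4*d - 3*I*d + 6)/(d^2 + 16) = (I*d^3 + 2*d^2*(-1 + I) - d*(4 + 3*I) + 6)/(d^2 + 16)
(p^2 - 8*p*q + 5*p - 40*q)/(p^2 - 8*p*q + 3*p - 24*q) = (p + 5)/(p + 3)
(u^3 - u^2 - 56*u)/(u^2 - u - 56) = u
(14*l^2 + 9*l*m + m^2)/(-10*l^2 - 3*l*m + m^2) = (-7*l - m)/(5*l - m)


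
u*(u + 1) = u^2 + u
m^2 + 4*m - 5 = (m - 1)*(m + 5)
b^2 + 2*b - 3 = (b - 1)*(b + 3)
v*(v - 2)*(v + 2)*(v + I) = v^4 + I*v^3 - 4*v^2 - 4*I*v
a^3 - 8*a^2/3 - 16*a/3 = a*(a - 4)*(a + 4/3)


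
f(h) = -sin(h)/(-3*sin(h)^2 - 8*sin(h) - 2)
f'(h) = -(6*sin(h)*cos(h) + 8*cos(h))*sin(h)/(-3*sin(h)^2 - 8*sin(h) - 2)^2 - cos(h)/(-3*sin(h)^2 - 8*sin(h) - 2)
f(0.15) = 0.05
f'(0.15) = 0.18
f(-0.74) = 0.33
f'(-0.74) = 0.11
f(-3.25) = 0.04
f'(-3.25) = -0.23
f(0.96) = 0.08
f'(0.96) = -0.00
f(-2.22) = 0.32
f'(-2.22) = -0.01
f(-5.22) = 0.08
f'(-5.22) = -0.00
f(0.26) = 0.06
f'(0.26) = 0.10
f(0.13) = 0.04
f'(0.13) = 0.20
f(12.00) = 0.38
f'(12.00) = 0.47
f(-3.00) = -0.15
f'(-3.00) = -2.22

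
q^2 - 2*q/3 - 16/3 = (q - 8/3)*(q + 2)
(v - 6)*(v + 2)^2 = v^3 - 2*v^2 - 20*v - 24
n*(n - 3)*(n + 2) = n^3 - n^2 - 6*n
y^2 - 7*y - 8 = (y - 8)*(y + 1)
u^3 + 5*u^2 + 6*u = u*(u + 2)*(u + 3)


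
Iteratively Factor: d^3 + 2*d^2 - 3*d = (d - 1)*(d^2 + 3*d) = (d - 1)*(d + 3)*(d)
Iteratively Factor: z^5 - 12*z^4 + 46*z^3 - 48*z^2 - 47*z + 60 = (z + 1)*(z^4 - 13*z^3 + 59*z^2 - 107*z + 60) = (z - 1)*(z + 1)*(z^3 - 12*z^2 + 47*z - 60) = (z - 4)*(z - 1)*(z + 1)*(z^2 - 8*z + 15) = (z - 5)*(z - 4)*(z - 1)*(z + 1)*(z - 3)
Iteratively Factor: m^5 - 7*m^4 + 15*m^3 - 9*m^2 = (m)*(m^4 - 7*m^3 + 15*m^2 - 9*m) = m*(m - 3)*(m^3 - 4*m^2 + 3*m) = m*(m - 3)*(m - 1)*(m^2 - 3*m) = m^2*(m - 3)*(m - 1)*(m - 3)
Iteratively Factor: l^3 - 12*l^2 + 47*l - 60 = (l - 4)*(l^2 - 8*l + 15) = (l - 5)*(l - 4)*(l - 3)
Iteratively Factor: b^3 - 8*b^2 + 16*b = (b)*(b^2 - 8*b + 16) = b*(b - 4)*(b - 4)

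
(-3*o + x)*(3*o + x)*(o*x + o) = -9*o^3*x - 9*o^3 + o*x^3 + o*x^2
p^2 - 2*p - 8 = (p - 4)*(p + 2)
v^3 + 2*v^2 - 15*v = v*(v - 3)*(v + 5)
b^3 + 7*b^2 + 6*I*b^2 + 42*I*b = b*(b + 7)*(b + 6*I)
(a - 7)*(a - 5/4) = a^2 - 33*a/4 + 35/4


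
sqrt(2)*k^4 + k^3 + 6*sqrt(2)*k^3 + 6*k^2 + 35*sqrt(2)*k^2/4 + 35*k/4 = k*(k + 5/2)*(k + 7/2)*(sqrt(2)*k + 1)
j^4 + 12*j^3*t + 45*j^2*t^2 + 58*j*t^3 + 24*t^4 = (j + t)^2*(j + 4*t)*(j + 6*t)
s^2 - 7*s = s*(s - 7)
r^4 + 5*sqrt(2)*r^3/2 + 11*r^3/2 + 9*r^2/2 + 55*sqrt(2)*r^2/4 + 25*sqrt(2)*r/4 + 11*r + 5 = (r + 1/2)*(r + 5)*(r + sqrt(2)/2)*(r + 2*sqrt(2))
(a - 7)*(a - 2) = a^2 - 9*a + 14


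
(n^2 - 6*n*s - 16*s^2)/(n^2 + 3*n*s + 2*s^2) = (n - 8*s)/(n + s)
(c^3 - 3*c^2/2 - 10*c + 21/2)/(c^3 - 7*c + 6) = (c - 7/2)/(c - 2)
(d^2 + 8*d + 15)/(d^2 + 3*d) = (d + 5)/d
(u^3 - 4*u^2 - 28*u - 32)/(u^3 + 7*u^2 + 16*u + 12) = (u - 8)/(u + 3)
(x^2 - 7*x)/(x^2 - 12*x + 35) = x/(x - 5)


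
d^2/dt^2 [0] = 0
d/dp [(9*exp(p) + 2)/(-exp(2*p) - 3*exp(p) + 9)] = (9*exp(2*p) + 4*exp(p) + 87)*exp(p)/(exp(4*p) + 6*exp(3*p) - 9*exp(2*p) - 54*exp(p) + 81)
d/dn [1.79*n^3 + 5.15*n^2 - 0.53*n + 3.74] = 5.37*n^2 + 10.3*n - 0.53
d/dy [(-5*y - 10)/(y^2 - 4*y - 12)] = 5/(y^2 - 12*y + 36)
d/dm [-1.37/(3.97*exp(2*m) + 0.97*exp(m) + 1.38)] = (10.8778*exp(m) + 1.3289)*exp(m)/(3.97*exp(2*m) + 0.97*exp(m) + 1.38)^2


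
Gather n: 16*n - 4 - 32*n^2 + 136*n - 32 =-32*n^2 + 152*n - 36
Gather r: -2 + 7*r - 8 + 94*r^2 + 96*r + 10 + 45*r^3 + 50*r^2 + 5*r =45*r^3 + 144*r^2 + 108*r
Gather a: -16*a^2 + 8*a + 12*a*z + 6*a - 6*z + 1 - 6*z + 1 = -16*a^2 + a*(12*z + 14) - 12*z + 2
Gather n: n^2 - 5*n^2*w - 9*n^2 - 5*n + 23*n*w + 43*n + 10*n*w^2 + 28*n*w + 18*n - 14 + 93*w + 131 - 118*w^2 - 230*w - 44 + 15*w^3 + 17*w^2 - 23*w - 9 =n^2*(-5*w - 8) + n*(10*w^2 + 51*w + 56) + 15*w^3 - 101*w^2 - 160*w + 64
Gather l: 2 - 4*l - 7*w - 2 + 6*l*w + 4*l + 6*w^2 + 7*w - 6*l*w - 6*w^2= 0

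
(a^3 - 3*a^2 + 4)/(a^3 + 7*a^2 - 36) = (a^2 - a - 2)/(a^2 + 9*a + 18)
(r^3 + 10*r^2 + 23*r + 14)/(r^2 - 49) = (r^2 + 3*r + 2)/(r - 7)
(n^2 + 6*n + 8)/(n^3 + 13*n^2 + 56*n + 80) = (n + 2)/(n^2 + 9*n + 20)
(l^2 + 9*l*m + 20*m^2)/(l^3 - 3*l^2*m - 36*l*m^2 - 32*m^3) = (l + 5*m)/(l^2 - 7*l*m - 8*m^2)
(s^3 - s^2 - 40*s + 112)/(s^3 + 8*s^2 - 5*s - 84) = (s^2 - 8*s + 16)/(s^2 + s - 12)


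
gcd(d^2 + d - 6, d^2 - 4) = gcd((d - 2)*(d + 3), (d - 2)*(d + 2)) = d - 2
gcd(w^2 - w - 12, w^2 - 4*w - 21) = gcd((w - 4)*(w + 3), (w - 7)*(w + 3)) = w + 3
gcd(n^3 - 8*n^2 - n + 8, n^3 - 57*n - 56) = n^2 - 7*n - 8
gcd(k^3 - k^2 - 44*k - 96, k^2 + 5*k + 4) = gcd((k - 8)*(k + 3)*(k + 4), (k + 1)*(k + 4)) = k + 4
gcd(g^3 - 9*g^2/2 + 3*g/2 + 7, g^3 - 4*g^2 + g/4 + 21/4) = g^2 - 5*g/2 - 7/2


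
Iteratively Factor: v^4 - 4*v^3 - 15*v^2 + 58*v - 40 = (v - 5)*(v^3 + v^2 - 10*v + 8) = (v - 5)*(v - 2)*(v^2 + 3*v - 4) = (v - 5)*(v - 2)*(v + 4)*(v - 1)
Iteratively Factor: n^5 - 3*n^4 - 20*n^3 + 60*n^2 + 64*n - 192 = (n - 3)*(n^4 - 20*n^2 + 64) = (n - 3)*(n + 4)*(n^3 - 4*n^2 - 4*n + 16) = (n - 3)*(n - 2)*(n + 4)*(n^2 - 2*n - 8) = (n - 4)*(n - 3)*(n - 2)*(n + 4)*(n + 2)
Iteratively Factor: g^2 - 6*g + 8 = (g - 2)*(g - 4)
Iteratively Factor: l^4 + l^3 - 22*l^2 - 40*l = (l + 2)*(l^3 - l^2 - 20*l) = (l + 2)*(l + 4)*(l^2 - 5*l) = (l - 5)*(l + 2)*(l + 4)*(l)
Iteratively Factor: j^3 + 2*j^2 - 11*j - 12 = (j - 3)*(j^2 + 5*j + 4) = (j - 3)*(j + 4)*(j + 1)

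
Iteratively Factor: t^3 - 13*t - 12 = (t - 4)*(t^2 + 4*t + 3) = (t - 4)*(t + 1)*(t + 3)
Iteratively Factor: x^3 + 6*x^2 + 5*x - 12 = (x + 3)*(x^2 + 3*x - 4) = (x + 3)*(x + 4)*(x - 1)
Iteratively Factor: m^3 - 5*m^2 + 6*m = (m)*(m^2 - 5*m + 6) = m*(m - 2)*(m - 3)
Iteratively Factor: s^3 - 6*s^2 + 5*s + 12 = (s + 1)*(s^2 - 7*s + 12) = (s - 4)*(s + 1)*(s - 3)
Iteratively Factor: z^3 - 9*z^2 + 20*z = (z - 4)*(z^2 - 5*z) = z*(z - 4)*(z - 5)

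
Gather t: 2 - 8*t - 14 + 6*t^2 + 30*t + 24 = 6*t^2 + 22*t + 12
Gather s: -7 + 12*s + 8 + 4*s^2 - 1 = 4*s^2 + 12*s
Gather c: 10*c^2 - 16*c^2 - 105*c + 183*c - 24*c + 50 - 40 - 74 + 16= -6*c^2 + 54*c - 48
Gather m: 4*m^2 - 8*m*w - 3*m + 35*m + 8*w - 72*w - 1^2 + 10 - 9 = 4*m^2 + m*(32 - 8*w) - 64*w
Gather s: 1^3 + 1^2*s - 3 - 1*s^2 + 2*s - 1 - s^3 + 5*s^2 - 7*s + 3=-s^3 + 4*s^2 - 4*s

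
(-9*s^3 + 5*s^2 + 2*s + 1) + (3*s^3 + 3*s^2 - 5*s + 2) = -6*s^3 + 8*s^2 - 3*s + 3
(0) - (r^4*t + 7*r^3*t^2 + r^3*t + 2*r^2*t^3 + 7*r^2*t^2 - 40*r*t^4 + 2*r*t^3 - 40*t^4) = -r^4*t - 7*r^3*t^2 - r^3*t - 2*r^2*t^3 - 7*r^2*t^2 + 40*r*t^4 - 2*r*t^3 + 40*t^4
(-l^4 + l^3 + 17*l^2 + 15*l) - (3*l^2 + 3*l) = -l^4 + l^3 + 14*l^2 + 12*l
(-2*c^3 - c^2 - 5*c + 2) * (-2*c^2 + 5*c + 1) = 4*c^5 - 8*c^4 + 3*c^3 - 30*c^2 + 5*c + 2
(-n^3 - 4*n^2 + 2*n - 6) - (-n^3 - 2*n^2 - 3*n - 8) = -2*n^2 + 5*n + 2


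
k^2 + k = k*(k + 1)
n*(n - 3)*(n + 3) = n^3 - 9*n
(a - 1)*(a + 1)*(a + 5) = a^3 + 5*a^2 - a - 5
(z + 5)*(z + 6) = z^2 + 11*z + 30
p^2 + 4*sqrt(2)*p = p*(p + 4*sqrt(2))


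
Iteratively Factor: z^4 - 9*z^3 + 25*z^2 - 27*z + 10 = (z - 1)*(z^3 - 8*z^2 + 17*z - 10) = (z - 2)*(z - 1)*(z^2 - 6*z + 5) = (z - 5)*(z - 2)*(z - 1)*(z - 1)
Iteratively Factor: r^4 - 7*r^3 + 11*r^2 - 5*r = (r - 5)*(r^3 - 2*r^2 + r) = (r - 5)*(r - 1)*(r^2 - r) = r*(r - 5)*(r - 1)*(r - 1)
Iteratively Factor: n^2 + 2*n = (n)*(n + 2)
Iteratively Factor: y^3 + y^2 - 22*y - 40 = (y - 5)*(y^2 + 6*y + 8) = (y - 5)*(y + 4)*(y + 2)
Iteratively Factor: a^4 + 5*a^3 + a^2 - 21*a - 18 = (a - 2)*(a^3 + 7*a^2 + 15*a + 9) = (a - 2)*(a + 3)*(a^2 + 4*a + 3) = (a - 2)*(a + 1)*(a + 3)*(a + 3)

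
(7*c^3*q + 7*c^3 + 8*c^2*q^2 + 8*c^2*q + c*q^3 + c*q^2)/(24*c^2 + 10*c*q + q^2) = c*(7*c^2*q + 7*c^2 + 8*c*q^2 + 8*c*q + q^3 + q^2)/(24*c^2 + 10*c*q + q^2)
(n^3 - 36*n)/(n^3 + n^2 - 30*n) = (n - 6)/(n - 5)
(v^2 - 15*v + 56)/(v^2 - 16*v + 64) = (v - 7)/(v - 8)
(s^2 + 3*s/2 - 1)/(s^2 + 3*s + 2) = (s - 1/2)/(s + 1)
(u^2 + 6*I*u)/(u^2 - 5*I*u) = (u + 6*I)/(u - 5*I)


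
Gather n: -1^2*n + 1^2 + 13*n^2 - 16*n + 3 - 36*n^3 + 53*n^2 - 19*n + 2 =-36*n^3 + 66*n^2 - 36*n + 6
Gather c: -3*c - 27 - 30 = -3*c - 57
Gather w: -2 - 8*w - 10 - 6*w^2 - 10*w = -6*w^2 - 18*w - 12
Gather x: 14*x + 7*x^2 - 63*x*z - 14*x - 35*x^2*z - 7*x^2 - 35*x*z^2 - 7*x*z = -35*x^2*z + x*(-35*z^2 - 70*z)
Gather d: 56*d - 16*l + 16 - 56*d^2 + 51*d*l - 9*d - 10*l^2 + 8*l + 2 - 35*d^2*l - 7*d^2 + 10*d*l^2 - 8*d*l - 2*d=d^2*(-35*l - 63) + d*(10*l^2 + 43*l + 45) - 10*l^2 - 8*l + 18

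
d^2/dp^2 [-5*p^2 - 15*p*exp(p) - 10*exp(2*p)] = -15*p*exp(p) - 40*exp(2*p) - 30*exp(p) - 10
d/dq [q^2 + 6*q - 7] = 2*q + 6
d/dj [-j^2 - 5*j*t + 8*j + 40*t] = -2*j - 5*t + 8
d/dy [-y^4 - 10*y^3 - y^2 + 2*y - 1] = -4*y^3 - 30*y^2 - 2*y + 2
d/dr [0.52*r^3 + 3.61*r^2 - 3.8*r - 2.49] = 1.56*r^2 + 7.22*r - 3.8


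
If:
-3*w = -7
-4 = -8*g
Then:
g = 1/2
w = 7/3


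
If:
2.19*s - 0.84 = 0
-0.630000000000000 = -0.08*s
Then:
No Solution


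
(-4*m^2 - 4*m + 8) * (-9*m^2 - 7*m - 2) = 36*m^4 + 64*m^3 - 36*m^2 - 48*m - 16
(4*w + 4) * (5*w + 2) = 20*w^2 + 28*w + 8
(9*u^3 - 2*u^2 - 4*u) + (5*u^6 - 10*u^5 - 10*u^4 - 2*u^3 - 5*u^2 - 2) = 5*u^6 - 10*u^5 - 10*u^4 + 7*u^3 - 7*u^2 - 4*u - 2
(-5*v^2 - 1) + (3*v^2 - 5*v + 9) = -2*v^2 - 5*v + 8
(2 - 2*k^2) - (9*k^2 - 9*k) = -11*k^2 + 9*k + 2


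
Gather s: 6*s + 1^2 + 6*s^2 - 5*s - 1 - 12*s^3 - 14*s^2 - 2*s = -12*s^3 - 8*s^2 - s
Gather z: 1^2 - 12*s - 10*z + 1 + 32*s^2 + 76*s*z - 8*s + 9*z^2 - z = 32*s^2 - 20*s + 9*z^2 + z*(76*s - 11) + 2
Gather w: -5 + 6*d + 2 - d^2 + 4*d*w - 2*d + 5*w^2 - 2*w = -d^2 + 4*d + 5*w^2 + w*(4*d - 2) - 3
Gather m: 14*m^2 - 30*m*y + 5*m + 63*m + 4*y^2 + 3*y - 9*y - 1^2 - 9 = 14*m^2 + m*(68 - 30*y) + 4*y^2 - 6*y - 10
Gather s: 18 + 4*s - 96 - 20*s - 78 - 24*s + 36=-40*s - 120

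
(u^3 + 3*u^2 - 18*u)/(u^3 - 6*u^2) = (u^2 + 3*u - 18)/(u*(u - 6))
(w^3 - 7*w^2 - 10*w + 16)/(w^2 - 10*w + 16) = (w^2 + w - 2)/(w - 2)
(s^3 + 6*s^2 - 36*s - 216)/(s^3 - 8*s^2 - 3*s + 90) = (s^2 + 12*s + 36)/(s^2 - 2*s - 15)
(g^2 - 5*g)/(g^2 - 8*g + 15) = g/(g - 3)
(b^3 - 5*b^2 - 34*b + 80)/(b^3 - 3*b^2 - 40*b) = (b - 2)/b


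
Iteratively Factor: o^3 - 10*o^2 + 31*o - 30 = (o - 3)*(o^2 - 7*o + 10) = (o - 5)*(o - 3)*(o - 2)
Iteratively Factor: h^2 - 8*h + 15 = (h - 3)*(h - 5)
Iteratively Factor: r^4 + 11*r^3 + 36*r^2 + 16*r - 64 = (r + 4)*(r^3 + 7*r^2 + 8*r - 16) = (r + 4)^2*(r^2 + 3*r - 4) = (r - 1)*(r + 4)^2*(r + 4)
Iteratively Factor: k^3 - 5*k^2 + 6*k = (k)*(k^2 - 5*k + 6) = k*(k - 2)*(k - 3)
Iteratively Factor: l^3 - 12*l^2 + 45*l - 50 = (l - 5)*(l^2 - 7*l + 10) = (l - 5)^2*(l - 2)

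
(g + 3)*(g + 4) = g^2 + 7*g + 12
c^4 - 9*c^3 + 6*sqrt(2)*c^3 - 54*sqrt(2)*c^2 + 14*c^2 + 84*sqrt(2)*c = c*(c - 7)*(c - 2)*(c + 6*sqrt(2))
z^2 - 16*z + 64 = (z - 8)^2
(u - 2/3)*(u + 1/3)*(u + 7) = u^3 + 20*u^2/3 - 23*u/9 - 14/9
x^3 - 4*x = x*(x - 2)*(x + 2)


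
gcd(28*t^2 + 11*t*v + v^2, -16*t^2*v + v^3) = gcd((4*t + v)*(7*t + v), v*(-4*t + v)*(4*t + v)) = 4*t + v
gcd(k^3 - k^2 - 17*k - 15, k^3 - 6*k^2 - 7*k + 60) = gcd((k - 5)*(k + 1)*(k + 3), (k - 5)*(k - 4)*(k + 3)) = k^2 - 2*k - 15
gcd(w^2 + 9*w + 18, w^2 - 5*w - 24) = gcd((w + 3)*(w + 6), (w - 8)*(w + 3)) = w + 3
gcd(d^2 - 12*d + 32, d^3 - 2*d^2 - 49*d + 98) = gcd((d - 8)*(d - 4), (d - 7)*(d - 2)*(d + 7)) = 1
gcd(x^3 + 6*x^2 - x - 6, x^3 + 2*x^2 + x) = x + 1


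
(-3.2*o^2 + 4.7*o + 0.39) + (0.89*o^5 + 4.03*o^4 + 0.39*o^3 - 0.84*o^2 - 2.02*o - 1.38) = 0.89*o^5 + 4.03*o^4 + 0.39*o^3 - 4.04*o^2 + 2.68*o - 0.99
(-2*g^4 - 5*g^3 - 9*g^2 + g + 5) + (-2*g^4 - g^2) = -4*g^4 - 5*g^3 - 10*g^2 + g + 5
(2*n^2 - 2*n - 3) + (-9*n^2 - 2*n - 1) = -7*n^2 - 4*n - 4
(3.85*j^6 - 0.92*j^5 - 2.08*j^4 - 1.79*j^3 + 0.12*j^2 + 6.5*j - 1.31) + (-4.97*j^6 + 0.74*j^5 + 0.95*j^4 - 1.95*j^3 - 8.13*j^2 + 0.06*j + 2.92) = -1.12*j^6 - 0.18*j^5 - 1.13*j^4 - 3.74*j^3 - 8.01*j^2 + 6.56*j + 1.61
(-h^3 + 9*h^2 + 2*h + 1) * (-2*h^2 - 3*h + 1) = 2*h^5 - 15*h^4 - 32*h^3 + h^2 - h + 1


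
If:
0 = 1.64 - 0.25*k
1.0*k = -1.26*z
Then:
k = 6.56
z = -5.21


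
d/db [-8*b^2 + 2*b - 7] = 2 - 16*b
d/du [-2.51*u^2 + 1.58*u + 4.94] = 1.58 - 5.02*u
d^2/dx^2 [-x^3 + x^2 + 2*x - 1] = 2 - 6*x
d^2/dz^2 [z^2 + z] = 2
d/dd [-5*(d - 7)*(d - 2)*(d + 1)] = -15*d^2 + 80*d - 25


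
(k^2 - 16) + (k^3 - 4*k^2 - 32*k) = k^3 - 3*k^2 - 32*k - 16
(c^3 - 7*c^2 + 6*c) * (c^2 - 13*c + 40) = c^5 - 20*c^4 + 137*c^3 - 358*c^2 + 240*c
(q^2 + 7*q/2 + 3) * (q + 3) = q^3 + 13*q^2/2 + 27*q/2 + 9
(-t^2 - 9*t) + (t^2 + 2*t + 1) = 1 - 7*t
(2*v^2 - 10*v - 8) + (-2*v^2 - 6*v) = -16*v - 8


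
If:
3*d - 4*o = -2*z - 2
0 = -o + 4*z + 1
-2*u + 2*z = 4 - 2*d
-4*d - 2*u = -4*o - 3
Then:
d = 3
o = 3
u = 3/2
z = 1/2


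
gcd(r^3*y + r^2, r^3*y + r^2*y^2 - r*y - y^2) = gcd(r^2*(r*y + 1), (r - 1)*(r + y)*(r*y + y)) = 1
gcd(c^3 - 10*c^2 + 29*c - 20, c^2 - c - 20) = c - 5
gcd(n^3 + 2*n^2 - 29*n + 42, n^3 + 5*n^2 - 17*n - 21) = n^2 + 4*n - 21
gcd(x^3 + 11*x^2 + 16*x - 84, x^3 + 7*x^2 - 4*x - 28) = x^2 + 5*x - 14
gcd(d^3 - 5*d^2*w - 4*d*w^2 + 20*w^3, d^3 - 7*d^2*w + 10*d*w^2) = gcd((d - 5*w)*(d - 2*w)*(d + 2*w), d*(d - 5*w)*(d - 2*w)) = d^2 - 7*d*w + 10*w^2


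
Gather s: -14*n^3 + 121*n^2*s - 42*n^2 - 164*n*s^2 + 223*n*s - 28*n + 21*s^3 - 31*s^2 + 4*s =-14*n^3 - 42*n^2 - 28*n + 21*s^3 + s^2*(-164*n - 31) + s*(121*n^2 + 223*n + 4)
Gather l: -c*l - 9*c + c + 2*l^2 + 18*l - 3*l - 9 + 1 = -8*c + 2*l^2 + l*(15 - c) - 8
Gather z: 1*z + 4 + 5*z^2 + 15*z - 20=5*z^2 + 16*z - 16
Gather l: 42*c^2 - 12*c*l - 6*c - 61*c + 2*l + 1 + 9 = 42*c^2 - 67*c + l*(2 - 12*c) + 10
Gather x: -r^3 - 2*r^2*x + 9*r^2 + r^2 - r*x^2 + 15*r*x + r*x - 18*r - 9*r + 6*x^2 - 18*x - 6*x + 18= -r^3 + 10*r^2 - 27*r + x^2*(6 - r) + x*(-2*r^2 + 16*r - 24) + 18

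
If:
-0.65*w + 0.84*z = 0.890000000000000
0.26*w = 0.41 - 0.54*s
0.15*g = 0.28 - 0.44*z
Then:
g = 1.86666666666667 - 2.93333333333333*z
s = 1.41851851851852 - 0.622222222222222*z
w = 1.29230769230769*z - 1.36923076923077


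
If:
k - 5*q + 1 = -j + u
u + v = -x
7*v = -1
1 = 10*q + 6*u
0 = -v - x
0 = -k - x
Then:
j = -5/14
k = -1/7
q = 1/10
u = 0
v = -1/7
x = 1/7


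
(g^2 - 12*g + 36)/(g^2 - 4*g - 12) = (g - 6)/(g + 2)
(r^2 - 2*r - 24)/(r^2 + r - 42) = (r + 4)/(r + 7)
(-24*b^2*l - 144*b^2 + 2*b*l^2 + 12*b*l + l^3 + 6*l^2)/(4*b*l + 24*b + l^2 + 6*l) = (-24*b^2 + 2*b*l + l^2)/(4*b + l)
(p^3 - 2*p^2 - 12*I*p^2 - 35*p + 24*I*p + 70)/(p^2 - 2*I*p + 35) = (p^2 - p*(2 + 5*I) + 10*I)/(p + 5*I)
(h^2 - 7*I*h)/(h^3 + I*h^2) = (h - 7*I)/(h*(h + I))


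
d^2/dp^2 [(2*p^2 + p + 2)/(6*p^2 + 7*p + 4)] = 12*(-8*p^3 + 12*p^2 + 30*p + 9)/(216*p^6 + 756*p^5 + 1314*p^4 + 1351*p^3 + 876*p^2 + 336*p + 64)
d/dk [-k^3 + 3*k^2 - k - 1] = -3*k^2 + 6*k - 1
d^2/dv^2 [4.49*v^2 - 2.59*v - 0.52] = 8.98000000000000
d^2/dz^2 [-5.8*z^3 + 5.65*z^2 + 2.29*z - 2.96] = 11.3 - 34.8*z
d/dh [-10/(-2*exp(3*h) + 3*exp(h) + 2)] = (30 - 60*exp(2*h))*exp(h)/(-2*exp(3*h) + 3*exp(h) + 2)^2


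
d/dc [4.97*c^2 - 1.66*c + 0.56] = 9.94*c - 1.66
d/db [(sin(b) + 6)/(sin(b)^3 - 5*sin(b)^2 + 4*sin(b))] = (-2*sin(b)^3 - 13*sin(b)^2 + 60*sin(b) - 24)*cos(b)/((sin(b) - 4)^2*(sin(b) - 1)^2*sin(b)^2)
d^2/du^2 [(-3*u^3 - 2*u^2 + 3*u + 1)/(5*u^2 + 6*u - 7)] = 6*(-26*u^3 + 81*u^2 - 12*u + 33)/(125*u^6 + 450*u^5 + 15*u^4 - 1044*u^3 - 21*u^2 + 882*u - 343)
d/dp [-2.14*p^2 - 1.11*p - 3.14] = -4.28*p - 1.11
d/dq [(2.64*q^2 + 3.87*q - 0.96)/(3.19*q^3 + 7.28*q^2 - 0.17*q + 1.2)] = (-8.4216*q^4 - 24.6906*q^3 - 19.4352*q^2 + 20.3136*q + 4.4808)/(10.1761*q^6 + 46.4464*q^5 + 51.9138*q^4 + 5.1808*q^3 + 17.5009*q^2 - 0.408*q + 1.44)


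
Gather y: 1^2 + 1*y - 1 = y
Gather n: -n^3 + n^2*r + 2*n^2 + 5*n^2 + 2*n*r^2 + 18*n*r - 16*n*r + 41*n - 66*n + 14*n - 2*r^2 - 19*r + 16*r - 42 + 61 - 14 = -n^3 + n^2*(r + 7) + n*(2*r^2 + 2*r - 11) - 2*r^2 - 3*r + 5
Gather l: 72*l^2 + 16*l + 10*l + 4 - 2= 72*l^2 + 26*l + 2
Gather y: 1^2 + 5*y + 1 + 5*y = 10*y + 2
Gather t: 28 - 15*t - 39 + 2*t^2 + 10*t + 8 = 2*t^2 - 5*t - 3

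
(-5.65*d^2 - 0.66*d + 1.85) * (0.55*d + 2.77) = -3.1075*d^3 - 16.0135*d^2 - 0.8107*d + 5.1245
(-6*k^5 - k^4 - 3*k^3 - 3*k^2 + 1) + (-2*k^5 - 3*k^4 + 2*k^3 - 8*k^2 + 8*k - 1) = -8*k^5 - 4*k^4 - k^3 - 11*k^2 + 8*k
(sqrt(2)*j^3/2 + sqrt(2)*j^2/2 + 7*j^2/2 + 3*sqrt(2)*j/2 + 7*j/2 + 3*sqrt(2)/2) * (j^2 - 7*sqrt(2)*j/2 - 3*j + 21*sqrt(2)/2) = sqrt(2)*j^5/2 - sqrt(2)*j^4 - 49*sqrt(2)*j^3/4 - 21*j^2/2 + 43*sqrt(2)*j^2/2 + 21*j + 129*sqrt(2)*j/4 + 63/2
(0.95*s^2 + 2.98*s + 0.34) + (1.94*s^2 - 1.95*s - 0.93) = 2.89*s^2 + 1.03*s - 0.59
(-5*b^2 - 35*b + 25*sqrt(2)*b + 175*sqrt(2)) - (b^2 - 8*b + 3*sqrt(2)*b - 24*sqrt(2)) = -6*b^2 - 27*b + 22*sqrt(2)*b + 199*sqrt(2)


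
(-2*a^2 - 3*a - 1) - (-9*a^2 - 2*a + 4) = 7*a^2 - a - 5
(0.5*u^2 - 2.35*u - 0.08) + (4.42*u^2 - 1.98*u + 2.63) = 4.92*u^2 - 4.33*u + 2.55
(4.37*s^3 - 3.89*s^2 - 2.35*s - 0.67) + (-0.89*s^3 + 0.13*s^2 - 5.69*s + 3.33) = 3.48*s^3 - 3.76*s^2 - 8.04*s + 2.66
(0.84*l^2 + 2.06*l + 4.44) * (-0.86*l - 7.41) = -0.7224*l^3 - 7.996*l^2 - 19.083*l - 32.9004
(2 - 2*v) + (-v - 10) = -3*v - 8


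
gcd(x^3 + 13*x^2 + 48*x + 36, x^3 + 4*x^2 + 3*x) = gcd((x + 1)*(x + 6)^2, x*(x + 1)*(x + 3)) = x + 1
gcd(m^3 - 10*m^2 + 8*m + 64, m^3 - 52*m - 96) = m^2 - 6*m - 16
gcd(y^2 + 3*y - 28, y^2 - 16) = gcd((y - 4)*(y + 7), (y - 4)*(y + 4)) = y - 4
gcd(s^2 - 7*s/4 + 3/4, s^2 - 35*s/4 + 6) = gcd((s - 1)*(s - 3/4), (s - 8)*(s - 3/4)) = s - 3/4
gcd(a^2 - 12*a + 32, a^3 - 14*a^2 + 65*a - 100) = a - 4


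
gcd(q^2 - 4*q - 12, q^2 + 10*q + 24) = 1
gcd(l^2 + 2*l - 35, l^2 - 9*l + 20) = l - 5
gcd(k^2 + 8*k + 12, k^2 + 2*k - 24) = k + 6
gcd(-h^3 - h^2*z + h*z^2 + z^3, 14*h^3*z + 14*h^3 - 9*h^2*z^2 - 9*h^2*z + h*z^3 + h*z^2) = 1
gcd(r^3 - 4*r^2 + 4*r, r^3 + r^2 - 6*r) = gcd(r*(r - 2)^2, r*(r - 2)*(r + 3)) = r^2 - 2*r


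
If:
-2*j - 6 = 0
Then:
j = -3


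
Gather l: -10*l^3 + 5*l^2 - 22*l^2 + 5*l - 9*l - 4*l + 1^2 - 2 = -10*l^3 - 17*l^2 - 8*l - 1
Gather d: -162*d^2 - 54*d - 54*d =-162*d^2 - 108*d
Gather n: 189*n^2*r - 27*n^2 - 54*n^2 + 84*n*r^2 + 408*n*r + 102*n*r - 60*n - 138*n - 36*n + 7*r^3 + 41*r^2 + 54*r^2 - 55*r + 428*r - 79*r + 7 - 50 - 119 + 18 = n^2*(189*r - 81) + n*(84*r^2 + 510*r - 234) + 7*r^3 + 95*r^2 + 294*r - 144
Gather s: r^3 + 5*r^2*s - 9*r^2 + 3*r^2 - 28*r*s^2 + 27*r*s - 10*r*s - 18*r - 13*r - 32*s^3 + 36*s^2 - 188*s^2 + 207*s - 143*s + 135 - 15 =r^3 - 6*r^2 - 31*r - 32*s^3 + s^2*(-28*r - 152) + s*(5*r^2 + 17*r + 64) + 120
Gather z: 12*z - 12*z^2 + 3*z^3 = 3*z^3 - 12*z^2 + 12*z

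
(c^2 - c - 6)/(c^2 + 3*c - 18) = (c + 2)/(c + 6)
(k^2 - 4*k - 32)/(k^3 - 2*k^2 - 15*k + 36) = (k - 8)/(k^2 - 6*k + 9)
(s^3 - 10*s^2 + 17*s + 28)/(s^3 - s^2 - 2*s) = (s^2 - 11*s + 28)/(s*(s - 2))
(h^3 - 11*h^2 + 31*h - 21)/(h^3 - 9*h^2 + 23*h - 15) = (h - 7)/(h - 5)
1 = 1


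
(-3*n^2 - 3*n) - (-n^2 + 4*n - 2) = -2*n^2 - 7*n + 2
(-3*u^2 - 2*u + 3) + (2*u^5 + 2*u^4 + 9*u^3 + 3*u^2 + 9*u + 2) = 2*u^5 + 2*u^4 + 9*u^3 + 7*u + 5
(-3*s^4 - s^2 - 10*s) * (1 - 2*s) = 6*s^5 - 3*s^4 + 2*s^3 + 19*s^2 - 10*s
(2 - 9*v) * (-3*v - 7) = 27*v^2 + 57*v - 14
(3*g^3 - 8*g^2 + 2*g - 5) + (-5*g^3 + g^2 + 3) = -2*g^3 - 7*g^2 + 2*g - 2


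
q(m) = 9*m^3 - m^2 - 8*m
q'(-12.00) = 3904.00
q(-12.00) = -15600.00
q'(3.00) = 229.00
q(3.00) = 210.00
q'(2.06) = 102.46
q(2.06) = 57.95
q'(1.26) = 32.35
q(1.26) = 6.34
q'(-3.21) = 276.63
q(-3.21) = -282.31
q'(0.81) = 8.09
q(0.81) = -2.35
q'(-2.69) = 192.75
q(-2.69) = -160.90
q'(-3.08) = 254.29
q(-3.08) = -247.81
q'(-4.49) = 545.30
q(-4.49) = -798.91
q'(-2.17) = 123.48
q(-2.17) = -79.31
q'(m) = 27*m^2 - 2*m - 8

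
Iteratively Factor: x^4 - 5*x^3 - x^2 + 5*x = (x - 1)*(x^3 - 4*x^2 - 5*x) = (x - 1)*(x + 1)*(x^2 - 5*x) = (x - 5)*(x - 1)*(x + 1)*(x)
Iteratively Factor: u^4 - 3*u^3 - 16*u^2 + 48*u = (u - 4)*(u^3 + u^2 - 12*u) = (u - 4)*(u + 4)*(u^2 - 3*u) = u*(u - 4)*(u + 4)*(u - 3)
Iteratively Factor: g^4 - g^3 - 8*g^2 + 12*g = (g - 2)*(g^3 + g^2 - 6*g) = (g - 2)^2*(g^2 + 3*g) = g*(g - 2)^2*(g + 3)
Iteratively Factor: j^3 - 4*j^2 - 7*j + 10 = (j - 5)*(j^2 + j - 2) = (j - 5)*(j + 2)*(j - 1)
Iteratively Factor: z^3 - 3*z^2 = (z)*(z^2 - 3*z) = z^2*(z - 3)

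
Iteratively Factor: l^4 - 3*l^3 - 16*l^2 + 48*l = (l + 4)*(l^3 - 7*l^2 + 12*l) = (l - 4)*(l + 4)*(l^2 - 3*l) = (l - 4)*(l - 3)*(l + 4)*(l)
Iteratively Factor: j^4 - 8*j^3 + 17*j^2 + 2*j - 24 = (j + 1)*(j^3 - 9*j^2 + 26*j - 24) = (j - 2)*(j + 1)*(j^2 - 7*j + 12) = (j - 4)*(j - 2)*(j + 1)*(j - 3)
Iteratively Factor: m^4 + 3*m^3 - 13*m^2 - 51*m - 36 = (m + 1)*(m^3 + 2*m^2 - 15*m - 36) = (m + 1)*(m + 3)*(m^2 - m - 12) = (m - 4)*(m + 1)*(m + 3)*(m + 3)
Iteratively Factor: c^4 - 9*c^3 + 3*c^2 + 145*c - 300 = (c + 4)*(c^3 - 13*c^2 + 55*c - 75) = (c - 5)*(c + 4)*(c^2 - 8*c + 15) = (c - 5)*(c - 3)*(c + 4)*(c - 5)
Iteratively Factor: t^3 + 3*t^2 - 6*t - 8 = (t - 2)*(t^2 + 5*t + 4) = (t - 2)*(t + 4)*(t + 1)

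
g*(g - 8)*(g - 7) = g^3 - 15*g^2 + 56*g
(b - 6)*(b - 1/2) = b^2 - 13*b/2 + 3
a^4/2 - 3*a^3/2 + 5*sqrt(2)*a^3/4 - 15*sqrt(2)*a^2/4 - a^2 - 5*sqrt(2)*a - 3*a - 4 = (a/2 + 1/2)*(a - 4)*(a + sqrt(2)/2)*(a + 2*sqrt(2))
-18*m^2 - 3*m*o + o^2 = (-6*m + o)*(3*m + o)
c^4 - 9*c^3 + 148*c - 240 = (c - 6)*(c - 5)*(c - 2)*(c + 4)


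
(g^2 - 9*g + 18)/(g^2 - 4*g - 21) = (-g^2 + 9*g - 18)/(-g^2 + 4*g + 21)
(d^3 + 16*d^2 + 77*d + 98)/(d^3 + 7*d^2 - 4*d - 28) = (d + 7)/(d - 2)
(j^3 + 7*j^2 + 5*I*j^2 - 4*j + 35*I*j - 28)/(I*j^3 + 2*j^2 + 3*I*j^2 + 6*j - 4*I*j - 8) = (-I*j^3 + j^2*(5 - 7*I) + j*(35 + 4*I) + 28*I)/(j^3 + j^2*(3 - 2*I) + j*(-4 - 6*I) + 8*I)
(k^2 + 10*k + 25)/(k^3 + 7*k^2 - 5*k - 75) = 1/(k - 3)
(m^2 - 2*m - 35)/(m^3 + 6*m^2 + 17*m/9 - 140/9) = 9*(m - 7)/(9*m^2 + 9*m - 28)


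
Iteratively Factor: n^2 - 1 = (n - 1)*(n + 1)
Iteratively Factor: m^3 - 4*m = (m + 2)*(m^2 - 2*m) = m*(m + 2)*(m - 2)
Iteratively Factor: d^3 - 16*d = (d + 4)*(d^2 - 4*d) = (d - 4)*(d + 4)*(d)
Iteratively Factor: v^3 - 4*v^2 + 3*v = (v)*(v^2 - 4*v + 3) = v*(v - 1)*(v - 3)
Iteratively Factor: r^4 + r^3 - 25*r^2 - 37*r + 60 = (r - 1)*(r^3 + 2*r^2 - 23*r - 60) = (r - 5)*(r - 1)*(r^2 + 7*r + 12) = (r - 5)*(r - 1)*(r + 3)*(r + 4)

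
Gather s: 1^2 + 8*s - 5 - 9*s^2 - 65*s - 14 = -9*s^2 - 57*s - 18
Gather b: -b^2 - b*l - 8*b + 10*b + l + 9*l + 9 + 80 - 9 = -b^2 + b*(2 - l) + 10*l + 80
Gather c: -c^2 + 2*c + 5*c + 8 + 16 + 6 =-c^2 + 7*c + 30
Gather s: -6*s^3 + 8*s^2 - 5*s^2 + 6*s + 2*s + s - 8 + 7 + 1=-6*s^3 + 3*s^2 + 9*s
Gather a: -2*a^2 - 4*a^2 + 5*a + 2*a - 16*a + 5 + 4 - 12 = -6*a^2 - 9*a - 3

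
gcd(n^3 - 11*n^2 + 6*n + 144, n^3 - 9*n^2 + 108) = n^2 - 3*n - 18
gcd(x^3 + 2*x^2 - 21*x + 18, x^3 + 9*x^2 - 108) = x^2 + 3*x - 18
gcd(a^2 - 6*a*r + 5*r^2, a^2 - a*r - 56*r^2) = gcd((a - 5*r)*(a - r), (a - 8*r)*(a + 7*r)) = 1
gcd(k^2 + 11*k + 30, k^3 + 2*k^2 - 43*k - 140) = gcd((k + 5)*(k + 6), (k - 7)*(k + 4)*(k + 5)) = k + 5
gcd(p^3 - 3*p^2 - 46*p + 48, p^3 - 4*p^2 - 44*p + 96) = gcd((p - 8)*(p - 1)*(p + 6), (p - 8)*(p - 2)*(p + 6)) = p^2 - 2*p - 48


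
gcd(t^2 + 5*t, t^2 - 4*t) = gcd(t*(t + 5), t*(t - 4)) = t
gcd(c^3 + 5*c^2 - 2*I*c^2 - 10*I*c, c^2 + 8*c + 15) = c + 5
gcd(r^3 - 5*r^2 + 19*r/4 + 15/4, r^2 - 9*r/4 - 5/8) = r - 5/2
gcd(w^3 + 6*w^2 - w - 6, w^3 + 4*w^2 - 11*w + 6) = w^2 + 5*w - 6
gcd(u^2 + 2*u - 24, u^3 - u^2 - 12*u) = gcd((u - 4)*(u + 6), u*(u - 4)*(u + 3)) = u - 4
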